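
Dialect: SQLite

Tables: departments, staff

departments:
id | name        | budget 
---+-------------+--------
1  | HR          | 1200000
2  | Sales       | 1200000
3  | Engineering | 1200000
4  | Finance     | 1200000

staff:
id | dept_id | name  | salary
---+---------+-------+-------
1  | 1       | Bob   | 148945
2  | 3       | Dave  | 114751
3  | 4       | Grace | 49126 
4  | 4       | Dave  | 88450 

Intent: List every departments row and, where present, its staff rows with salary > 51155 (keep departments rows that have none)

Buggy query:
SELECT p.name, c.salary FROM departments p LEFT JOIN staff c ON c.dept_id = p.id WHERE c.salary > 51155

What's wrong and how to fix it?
Bug: Filtering c.salary in WHERE discards the NULL rows produced by LEFT JOIN, turning it into an inner join

Fix: Move the right-table condition into the ON clause so unmatched parents are kept

Corrected query:
SELECT p.name, c.salary FROM departments p LEFT JOIN staff c ON c.dept_id = p.id AND c.salary > 51155

Result:
name        | salary
------------+-------
HR          | 148945
Sales       | NULL  
Engineering | 114751
Finance     | 88450 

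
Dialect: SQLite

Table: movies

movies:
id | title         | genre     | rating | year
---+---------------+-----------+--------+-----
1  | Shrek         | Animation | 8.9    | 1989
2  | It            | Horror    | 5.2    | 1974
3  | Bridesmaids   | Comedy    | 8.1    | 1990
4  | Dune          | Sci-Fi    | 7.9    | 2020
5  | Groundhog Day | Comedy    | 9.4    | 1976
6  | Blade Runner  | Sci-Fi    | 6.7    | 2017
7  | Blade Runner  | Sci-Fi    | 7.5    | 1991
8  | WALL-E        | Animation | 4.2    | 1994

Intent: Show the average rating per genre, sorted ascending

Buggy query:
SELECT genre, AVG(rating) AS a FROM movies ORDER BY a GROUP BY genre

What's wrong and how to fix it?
Bug: ORDER BY appears before GROUP BY; SQL clause order requires GROUP BY first

Fix: Reorder: SELECT … FROM … GROUP BY … ORDER BY …

Corrected query:
SELECT genre, AVG(rating) AS a FROM movies GROUP BY genre ORDER BY a

Result:
genre     | a       
----------+---------
Horror    | 5.2     
Animation | 6.55    
Sci-Fi    | 7.366667
Comedy    | 8.75    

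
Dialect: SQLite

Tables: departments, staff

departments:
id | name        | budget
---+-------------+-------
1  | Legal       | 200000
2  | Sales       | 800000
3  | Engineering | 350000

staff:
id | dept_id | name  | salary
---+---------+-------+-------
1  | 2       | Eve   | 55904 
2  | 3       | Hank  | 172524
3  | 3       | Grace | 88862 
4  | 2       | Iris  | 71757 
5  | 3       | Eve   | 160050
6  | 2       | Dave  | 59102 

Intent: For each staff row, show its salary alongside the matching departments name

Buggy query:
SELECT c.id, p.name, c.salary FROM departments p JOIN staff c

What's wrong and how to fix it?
Bug: Missing join condition: each staff row is matched to all departments rows instead of just its own

Fix: Add ON c.dept_id = p.id to the JOIN

Corrected query:
SELECT c.id, p.name, c.salary FROM departments p JOIN staff c ON c.dept_id = p.id

Result:
id | name        | salary
---+-------------+-------
1  | Sales       | 55904 
2  | Engineering | 172524
3  | Engineering | 88862 
4  | Sales       | 71757 
5  | Engineering | 160050
6  | Sales       | 59102 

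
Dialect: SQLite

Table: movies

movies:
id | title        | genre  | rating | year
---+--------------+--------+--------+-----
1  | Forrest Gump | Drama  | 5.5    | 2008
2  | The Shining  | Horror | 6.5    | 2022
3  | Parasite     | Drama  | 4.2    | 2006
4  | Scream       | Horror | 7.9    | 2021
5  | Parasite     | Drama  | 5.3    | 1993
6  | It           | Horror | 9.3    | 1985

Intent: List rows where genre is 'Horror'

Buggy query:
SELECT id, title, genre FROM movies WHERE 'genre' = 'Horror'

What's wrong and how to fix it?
Bug: Single quotes denote string literals in SQL; the column name is being compared as a constant string

Fix: Reference the column as genre without single quotes

Corrected query:
SELECT id, title, genre FROM movies WHERE genre = 'Horror'

Result:
id | title       | genre 
---+-------------+-------
2  | The Shining | Horror
4  | Scream      | Horror
6  | It          | Horror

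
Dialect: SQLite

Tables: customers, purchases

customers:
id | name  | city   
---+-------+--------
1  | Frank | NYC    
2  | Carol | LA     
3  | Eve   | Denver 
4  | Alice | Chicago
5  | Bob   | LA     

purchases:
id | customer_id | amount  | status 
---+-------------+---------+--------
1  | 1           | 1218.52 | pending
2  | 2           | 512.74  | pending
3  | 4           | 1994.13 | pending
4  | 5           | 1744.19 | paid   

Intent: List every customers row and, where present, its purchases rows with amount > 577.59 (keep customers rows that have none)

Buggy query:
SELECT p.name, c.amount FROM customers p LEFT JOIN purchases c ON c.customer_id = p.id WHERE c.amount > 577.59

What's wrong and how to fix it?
Bug: Filtering c.amount in WHERE discards the NULL rows produced by LEFT JOIN, turning it into an inner join

Fix: Move the right-table condition into the ON clause so unmatched parents are kept

Corrected query:
SELECT p.name, c.amount FROM customers p LEFT JOIN purchases c ON c.customer_id = p.id AND c.amount > 577.59

Result:
name  | amount 
------+--------
Frank | 1218.52
Carol | NULL   
Eve   | NULL   
Alice | 1994.13
Bob   | 1744.19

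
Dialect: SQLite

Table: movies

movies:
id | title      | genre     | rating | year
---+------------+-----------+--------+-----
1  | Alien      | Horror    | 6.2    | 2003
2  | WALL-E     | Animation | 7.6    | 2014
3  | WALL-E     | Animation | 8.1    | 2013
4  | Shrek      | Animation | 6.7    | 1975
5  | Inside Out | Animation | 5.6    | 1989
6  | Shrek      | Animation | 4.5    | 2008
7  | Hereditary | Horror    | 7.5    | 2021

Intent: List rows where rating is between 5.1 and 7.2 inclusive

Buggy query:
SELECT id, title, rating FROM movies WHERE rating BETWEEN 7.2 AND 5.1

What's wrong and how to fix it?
Bug: The bounds are reversed; BETWEEN a AND b requires a <= b to match anything

Fix: Swap the bounds so the smaller value comes first

Corrected query:
SELECT id, title, rating FROM movies WHERE rating BETWEEN 5.1 AND 7.2

Result:
id | title      | rating
---+------------+-------
1  | Alien      | 6.2   
4  | Shrek      | 6.7   
5  | Inside Out | 5.6   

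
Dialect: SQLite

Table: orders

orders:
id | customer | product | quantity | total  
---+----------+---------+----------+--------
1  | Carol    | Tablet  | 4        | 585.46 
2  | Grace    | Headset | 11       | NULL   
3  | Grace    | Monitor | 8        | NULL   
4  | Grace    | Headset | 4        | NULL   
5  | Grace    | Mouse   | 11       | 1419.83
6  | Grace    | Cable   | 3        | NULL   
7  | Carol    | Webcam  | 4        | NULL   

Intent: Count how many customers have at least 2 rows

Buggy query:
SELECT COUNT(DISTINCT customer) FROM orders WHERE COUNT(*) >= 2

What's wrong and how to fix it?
Bug: WHERE filters individual rows, not groups, so a group-level COUNT is invalid there

Fix: Group first with HAVING COUNT(*) >= 2, then COUNT the resulting groups

Corrected query:
SELECT COUNT(*) FROM (SELECT customer FROM orders GROUP BY customer HAVING COUNT(*) >= 2)

Result:
COUNT(*)
--------
2       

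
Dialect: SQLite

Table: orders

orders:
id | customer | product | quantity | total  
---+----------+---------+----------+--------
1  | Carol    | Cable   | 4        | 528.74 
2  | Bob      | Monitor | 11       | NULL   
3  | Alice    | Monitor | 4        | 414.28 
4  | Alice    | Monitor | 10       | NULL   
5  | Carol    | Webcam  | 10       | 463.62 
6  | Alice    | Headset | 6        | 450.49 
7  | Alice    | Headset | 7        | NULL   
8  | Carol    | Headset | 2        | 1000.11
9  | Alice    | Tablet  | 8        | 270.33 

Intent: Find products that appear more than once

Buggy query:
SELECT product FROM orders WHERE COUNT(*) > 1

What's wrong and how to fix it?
Bug: COUNT(*) is an aggregate and cannot be used in WHERE

Fix: GROUP BY product, then filter groups with HAVING COUNT(*) > 1

Corrected query:
SELECT product FROM orders GROUP BY product HAVING COUNT(*) > 1

Result:
product
-------
Headset
Monitor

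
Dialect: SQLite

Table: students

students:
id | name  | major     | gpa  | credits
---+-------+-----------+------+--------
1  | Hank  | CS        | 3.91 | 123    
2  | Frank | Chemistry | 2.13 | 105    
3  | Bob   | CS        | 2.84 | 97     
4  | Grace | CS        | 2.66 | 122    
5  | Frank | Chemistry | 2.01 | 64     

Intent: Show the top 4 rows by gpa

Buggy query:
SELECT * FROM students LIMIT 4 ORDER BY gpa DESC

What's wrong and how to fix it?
Bug: ORDER BY cannot follow LIMIT; LIMIT is the final clause

Fix: Swap the clauses: ORDER BY first, then LIMIT

Corrected query:
SELECT * FROM students ORDER BY gpa DESC LIMIT 4

Result:
id | name  | major     | gpa  | credits
---+-------+-----------+------+--------
1  | Hank  | CS        | 3.91 | 123    
3  | Bob   | CS        | 2.84 | 97     
4  | Grace | CS        | 2.66 | 122    
2  | Frank | Chemistry | 2.13 | 105    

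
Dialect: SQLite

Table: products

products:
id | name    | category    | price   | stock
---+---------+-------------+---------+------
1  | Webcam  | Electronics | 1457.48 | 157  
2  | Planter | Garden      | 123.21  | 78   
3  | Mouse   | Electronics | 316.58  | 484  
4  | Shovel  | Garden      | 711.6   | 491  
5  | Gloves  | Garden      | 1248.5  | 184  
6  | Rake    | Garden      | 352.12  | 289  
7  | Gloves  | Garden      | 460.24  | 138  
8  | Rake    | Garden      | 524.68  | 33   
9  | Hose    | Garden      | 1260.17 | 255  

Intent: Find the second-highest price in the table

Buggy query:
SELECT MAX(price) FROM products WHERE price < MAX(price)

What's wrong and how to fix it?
Bug: MAX(price) on the right of the comparison is an aggregate-in-WHERE error

Fix: Put the inner MAX in a scalar subquery

Corrected query:
SELECT MAX(price) FROM products WHERE price < (SELECT MAX(price) FROM products)

Result:
MAX(price)
----------
1260.17   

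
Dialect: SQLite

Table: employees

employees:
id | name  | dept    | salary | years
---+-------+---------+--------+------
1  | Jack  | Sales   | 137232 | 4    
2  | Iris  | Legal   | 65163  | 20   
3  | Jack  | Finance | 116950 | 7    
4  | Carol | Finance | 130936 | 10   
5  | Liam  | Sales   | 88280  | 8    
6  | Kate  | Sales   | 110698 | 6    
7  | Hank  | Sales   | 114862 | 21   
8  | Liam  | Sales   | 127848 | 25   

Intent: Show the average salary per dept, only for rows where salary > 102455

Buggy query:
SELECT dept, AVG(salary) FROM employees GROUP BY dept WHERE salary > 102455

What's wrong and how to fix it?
Bug: WHERE cannot follow GROUP BY

Fix: Move the WHERE clause before GROUP BY

Corrected query:
SELECT dept, AVG(salary) FROM employees WHERE salary > 102455 GROUP BY dept

Result:
dept    | AVG(salary)
--------+------------
Finance | 123943     
Sales   | 122660     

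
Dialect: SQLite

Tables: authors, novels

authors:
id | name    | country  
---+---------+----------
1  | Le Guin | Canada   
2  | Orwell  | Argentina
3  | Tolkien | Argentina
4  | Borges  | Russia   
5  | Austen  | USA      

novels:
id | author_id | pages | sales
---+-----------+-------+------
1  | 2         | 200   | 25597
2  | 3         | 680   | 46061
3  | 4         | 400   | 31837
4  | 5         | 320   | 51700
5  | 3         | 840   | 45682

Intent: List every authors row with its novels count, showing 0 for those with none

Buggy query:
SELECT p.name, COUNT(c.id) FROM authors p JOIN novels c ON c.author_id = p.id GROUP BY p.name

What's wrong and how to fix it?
Bug: INNER JOIN drops authors rows that have no matching novels rows

Fix: Use LEFT JOIN so parents without children still appear (COUNT(c.id) gives 0)

Corrected query:
SELECT p.name, COUNT(c.id) FROM authors p LEFT JOIN novels c ON c.author_id = p.id GROUP BY p.name

Result:
name    | COUNT(c.id)
--------+------------
Austen  | 1          
Borges  | 1          
Le Guin | 0          
Orwell  | 1          
Tolkien | 2          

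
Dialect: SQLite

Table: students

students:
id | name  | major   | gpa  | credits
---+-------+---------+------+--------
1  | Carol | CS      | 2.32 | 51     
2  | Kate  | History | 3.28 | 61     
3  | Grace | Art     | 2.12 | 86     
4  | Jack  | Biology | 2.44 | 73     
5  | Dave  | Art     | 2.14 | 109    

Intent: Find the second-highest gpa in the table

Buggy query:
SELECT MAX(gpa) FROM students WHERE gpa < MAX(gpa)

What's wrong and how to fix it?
Bug: The inner MAX is an aggregate inside WHERE, which is not allowed

Fix: Compute the overall MAX in a subquery, then take MAX of rows below it

Corrected query:
SELECT MAX(gpa) FROM students WHERE gpa < (SELECT MAX(gpa) FROM students)

Result:
MAX(gpa)
--------
2.44    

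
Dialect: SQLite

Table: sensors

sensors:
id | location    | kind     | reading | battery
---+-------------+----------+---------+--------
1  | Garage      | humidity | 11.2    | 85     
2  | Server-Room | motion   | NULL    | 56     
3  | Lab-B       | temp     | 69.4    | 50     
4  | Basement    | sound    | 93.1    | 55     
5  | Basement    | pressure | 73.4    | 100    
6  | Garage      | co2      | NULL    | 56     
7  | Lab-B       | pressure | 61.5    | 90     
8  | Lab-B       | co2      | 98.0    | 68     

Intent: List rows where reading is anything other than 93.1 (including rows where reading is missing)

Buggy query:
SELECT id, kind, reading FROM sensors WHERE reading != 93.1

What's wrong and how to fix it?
Bug: 'reading != 93.1' is unknown when reading is NULL, so NULL rows are silently excluded

Fix: Add an explicit OR reading IS NULL to include the missing-value rows

Corrected query:
SELECT id, kind, reading FROM sensors WHERE reading != 93.1 OR reading IS NULL

Result:
id | kind     | reading
---+----------+--------
1  | humidity | 11.2   
2  | motion   | NULL   
3  | temp     | 69.4   
5  | pressure | 73.4   
6  | co2      | NULL   
7  | pressure | 61.5   
8  | co2      | 98     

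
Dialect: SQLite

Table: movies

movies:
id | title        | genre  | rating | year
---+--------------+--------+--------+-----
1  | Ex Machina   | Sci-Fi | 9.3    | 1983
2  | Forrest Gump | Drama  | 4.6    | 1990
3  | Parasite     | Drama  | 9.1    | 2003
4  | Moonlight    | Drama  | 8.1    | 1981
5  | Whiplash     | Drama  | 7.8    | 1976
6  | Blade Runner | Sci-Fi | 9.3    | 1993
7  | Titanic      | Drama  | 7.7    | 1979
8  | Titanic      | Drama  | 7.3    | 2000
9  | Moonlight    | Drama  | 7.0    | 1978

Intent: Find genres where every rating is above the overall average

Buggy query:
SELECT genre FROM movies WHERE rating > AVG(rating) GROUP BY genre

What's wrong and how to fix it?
Bug: AVG() is an aggregate; it can't sit directly in WHERE

Fix: Compute the overall average in a scalar subquery and compare each group's MIN against it in HAVING

Corrected query:
SELECT genre FROM movies GROUP BY genre HAVING MIN(rating) > (SELECT AVG(rating) FROM movies)

Result:
genre 
------
Sci-Fi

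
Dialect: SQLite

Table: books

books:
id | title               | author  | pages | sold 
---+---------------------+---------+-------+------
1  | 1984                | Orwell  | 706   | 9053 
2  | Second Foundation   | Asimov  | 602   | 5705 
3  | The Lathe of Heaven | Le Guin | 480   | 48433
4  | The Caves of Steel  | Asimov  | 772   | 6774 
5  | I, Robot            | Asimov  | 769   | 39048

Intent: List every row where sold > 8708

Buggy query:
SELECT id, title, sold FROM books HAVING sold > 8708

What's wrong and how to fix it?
Bug: HAVING filters the output of aggregation, but this query has no GROUP BY and no aggregate functions, so SQLite rejects it (HAVING clause on a non-aggregate query); the condition here is per row

Fix: Replace HAVING with WHERE since the condition applies to individual rows

Corrected query:
SELECT id, title, sold FROM books WHERE sold > 8708

Result:
id | title               | sold 
---+---------------------+------
1  | 1984                | 9053 
3  | The Lathe of Heaven | 48433
5  | I, Robot            | 39048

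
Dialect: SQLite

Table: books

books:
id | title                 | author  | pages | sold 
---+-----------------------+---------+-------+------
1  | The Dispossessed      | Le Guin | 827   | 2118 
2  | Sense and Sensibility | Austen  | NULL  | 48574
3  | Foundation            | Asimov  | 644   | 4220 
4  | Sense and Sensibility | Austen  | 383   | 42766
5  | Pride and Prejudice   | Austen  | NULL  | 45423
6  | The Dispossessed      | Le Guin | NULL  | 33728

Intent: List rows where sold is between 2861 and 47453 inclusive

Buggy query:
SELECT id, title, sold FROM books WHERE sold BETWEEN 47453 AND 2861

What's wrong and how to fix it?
Bug: BETWEEN expects the lower bound first; with 47453 AND 2861 the range is empty

Fix: Write BETWEEN 2861 AND 47453

Corrected query:
SELECT id, title, sold FROM books WHERE sold BETWEEN 2861 AND 47453

Result:
id | title                 | sold 
---+-----------------------+------
3  | Foundation            | 4220 
4  | Sense and Sensibility | 42766
5  | Pride and Prejudice   | 45423
6  | The Dispossessed      | 33728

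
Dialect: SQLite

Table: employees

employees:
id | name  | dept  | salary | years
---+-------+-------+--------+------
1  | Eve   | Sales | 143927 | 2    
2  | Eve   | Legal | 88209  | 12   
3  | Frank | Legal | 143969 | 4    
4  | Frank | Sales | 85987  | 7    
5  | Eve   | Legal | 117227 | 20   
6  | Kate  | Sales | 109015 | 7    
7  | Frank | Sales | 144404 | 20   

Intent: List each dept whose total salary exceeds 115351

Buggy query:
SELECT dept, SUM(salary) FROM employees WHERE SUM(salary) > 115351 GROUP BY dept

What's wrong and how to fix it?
Bug: Aggregate functions cannot appear in a WHERE clause

Fix: Use HAVING (which filters groups after aggregation) instead of WHERE

Corrected query:
SELECT dept, SUM(salary) FROM employees GROUP BY dept HAVING SUM(salary) > 115351

Result:
dept  | SUM(salary)
------+------------
Legal | 349405     
Sales | 483333     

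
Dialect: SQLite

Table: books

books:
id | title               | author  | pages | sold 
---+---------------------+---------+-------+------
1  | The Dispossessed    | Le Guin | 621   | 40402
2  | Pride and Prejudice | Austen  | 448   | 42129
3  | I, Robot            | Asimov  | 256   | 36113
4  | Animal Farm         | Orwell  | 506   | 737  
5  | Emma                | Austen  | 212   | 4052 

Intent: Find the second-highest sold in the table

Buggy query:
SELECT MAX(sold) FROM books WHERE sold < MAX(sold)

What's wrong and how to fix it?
Bug: The inner MAX is an aggregate inside WHERE, which is not allowed

Fix: Compute the overall MAX in a subquery, then take MAX of rows below it

Corrected query:
SELECT MAX(sold) FROM books WHERE sold < (SELECT MAX(sold) FROM books)

Result:
MAX(sold)
---------
40402    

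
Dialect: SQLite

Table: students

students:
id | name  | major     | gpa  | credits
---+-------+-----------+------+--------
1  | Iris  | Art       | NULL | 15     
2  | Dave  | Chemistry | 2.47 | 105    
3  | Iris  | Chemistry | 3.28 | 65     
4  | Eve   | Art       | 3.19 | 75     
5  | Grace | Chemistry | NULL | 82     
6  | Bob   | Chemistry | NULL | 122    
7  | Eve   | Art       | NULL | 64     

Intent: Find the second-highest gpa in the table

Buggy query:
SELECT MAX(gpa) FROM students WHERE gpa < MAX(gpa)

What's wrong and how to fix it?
Bug: The inner MAX is an aggregate inside WHERE, which is not allowed

Fix: Compute the overall MAX in a subquery, then take MAX of rows below it

Corrected query:
SELECT MAX(gpa) FROM students WHERE gpa < (SELECT MAX(gpa) FROM students)

Result:
MAX(gpa)
--------
3.19    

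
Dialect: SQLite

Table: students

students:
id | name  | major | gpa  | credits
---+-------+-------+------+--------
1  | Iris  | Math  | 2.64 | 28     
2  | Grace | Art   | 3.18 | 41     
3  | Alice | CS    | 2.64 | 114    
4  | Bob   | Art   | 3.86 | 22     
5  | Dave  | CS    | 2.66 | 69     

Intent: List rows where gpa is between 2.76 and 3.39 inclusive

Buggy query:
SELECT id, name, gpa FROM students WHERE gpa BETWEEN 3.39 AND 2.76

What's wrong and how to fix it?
Bug: BETWEEN expects the lower bound first; with 3.39 AND 2.76 the range is empty

Fix: Write BETWEEN 2.76 AND 3.39

Corrected query:
SELECT id, name, gpa FROM students WHERE gpa BETWEEN 2.76 AND 3.39

Result:
id | name  | gpa 
---+-------+-----
2  | Grace | 3.18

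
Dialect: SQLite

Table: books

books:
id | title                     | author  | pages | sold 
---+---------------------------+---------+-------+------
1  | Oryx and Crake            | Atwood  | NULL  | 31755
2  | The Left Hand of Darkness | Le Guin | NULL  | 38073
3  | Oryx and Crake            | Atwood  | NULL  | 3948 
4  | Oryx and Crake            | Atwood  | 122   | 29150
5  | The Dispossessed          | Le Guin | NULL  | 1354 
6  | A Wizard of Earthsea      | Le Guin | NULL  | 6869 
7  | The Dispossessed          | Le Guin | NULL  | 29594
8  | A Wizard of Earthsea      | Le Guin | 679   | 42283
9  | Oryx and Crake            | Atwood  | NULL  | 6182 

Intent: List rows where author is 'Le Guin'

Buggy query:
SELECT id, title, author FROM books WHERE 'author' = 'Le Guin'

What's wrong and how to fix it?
Bug: Single quotes denote string literals in SQL; the column name is being compared as a constant string

Fix: Reference the column as author without single quotes

Corrected query:
SELECT id, title, author FROM books WHERE author = 'Le Guin'

Result:
id | title                     | author 
---+---------------------------+--------
2  | The Left Hand of Darkness | Le Guin
5  | The Dispossessed          | Le Guin
6  | A Wizard of Earthsea      | Le Guin
7  | The Dispossessed          | Le Guin
8  | A Wizard of Earthsea      | Le Guin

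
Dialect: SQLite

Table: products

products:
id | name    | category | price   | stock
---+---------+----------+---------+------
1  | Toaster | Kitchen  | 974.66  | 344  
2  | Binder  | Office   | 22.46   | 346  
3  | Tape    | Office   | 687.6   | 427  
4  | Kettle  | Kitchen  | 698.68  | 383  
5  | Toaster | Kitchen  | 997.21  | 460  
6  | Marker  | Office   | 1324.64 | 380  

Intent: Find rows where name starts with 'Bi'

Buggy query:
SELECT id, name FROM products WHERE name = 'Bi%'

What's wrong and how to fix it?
Bug: '=' compares the literal string including the % character; pattern matching needs LIKE

Fix: Use LIKE for wildcard pattern matching

Corrected query:
SELECT id, name FROM products WHERE name LIKE 'Bi%'

Result:
id | name  
---+-------
2  | Binder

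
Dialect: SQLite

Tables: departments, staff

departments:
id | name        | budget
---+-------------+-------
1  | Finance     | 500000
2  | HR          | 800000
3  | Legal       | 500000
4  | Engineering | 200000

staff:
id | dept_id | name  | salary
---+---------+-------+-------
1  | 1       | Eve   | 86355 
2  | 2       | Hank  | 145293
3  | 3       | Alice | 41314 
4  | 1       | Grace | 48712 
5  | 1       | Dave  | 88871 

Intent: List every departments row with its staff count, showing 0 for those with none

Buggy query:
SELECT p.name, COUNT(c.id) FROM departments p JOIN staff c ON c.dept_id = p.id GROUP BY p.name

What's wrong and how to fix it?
Bug: An inner join excludes parents with zero children

Fix: Use LEFT JOIN so parents without children still appear (COUNT(c.id) gives 0)

Corrected query:
SELECT p.name, COUNT(c.id) FROM departments p LEFT JOIN staff c ON c.dept_id = p.id GROUP BY p.name

Result:
name        | COUNT(c.id)
------------+------------
Engineering | 0          
Finance     | 3          
HR          | 1          
Legal       | 1          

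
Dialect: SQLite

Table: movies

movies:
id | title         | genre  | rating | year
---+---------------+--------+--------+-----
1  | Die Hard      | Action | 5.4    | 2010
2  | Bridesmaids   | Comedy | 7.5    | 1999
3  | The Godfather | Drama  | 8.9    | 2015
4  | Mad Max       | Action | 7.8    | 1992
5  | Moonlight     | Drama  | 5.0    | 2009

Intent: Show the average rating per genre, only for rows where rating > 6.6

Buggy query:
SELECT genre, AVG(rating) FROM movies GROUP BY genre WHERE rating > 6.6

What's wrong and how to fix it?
Bug: WHERE cannot follow GROUP BY

Fix: Place WHERE between FROM and GROUP BY

Corrected query:
SELECT genre, AVG(rating) FROM movies WHERE rating > 6.6 GROUP BY genre

Result:
genre  | AVG(rating)
-------+------------
Action | 7.8        
Comedy | 7.5        
Drama  | 8.9        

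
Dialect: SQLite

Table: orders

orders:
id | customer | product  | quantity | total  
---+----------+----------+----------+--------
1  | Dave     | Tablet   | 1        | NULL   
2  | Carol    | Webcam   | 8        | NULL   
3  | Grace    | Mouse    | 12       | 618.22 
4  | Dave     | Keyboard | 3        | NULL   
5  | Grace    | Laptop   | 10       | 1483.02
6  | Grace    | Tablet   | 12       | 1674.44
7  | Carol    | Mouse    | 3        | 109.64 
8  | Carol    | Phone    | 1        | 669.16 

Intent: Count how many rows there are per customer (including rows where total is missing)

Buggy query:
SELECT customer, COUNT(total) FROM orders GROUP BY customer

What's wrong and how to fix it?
Bug: COUNT(total) skips NULLs, so groups with missing total are undercounted

Fix: Use COUNT(*) to count all rows regardless of NULL

Corrected query:
SELECT customer, COUNT(*) FROM orders GROUP BY customer

Result:
customer | COUNT(*)
---------+---------
Carol    | 3       
Dave     | 2       
Grace    | 3       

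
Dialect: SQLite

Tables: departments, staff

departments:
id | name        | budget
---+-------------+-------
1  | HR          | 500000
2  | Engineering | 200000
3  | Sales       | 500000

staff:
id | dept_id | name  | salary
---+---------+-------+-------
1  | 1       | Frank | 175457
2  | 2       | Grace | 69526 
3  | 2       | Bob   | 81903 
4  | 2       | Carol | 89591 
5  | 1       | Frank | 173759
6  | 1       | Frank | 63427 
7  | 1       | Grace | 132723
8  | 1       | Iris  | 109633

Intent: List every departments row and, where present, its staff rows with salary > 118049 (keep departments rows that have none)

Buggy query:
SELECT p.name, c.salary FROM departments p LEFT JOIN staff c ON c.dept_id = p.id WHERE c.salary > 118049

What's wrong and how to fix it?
Bug: Filtering c.salary in WHERE discards the NULL rows produced by LEFT JOIN, turning it into an inner join

Fix: Put 'c.salary > 118049' in the JOIN's ON clause instead of WHERE

Corrected query:
SELECT p.name, c.salary FROM departments p LEFT JOIN staff c ON c.dept_id = p.id AND c.salary > 118049

Result:
name        | salary
------------+-------
HR          | 132723
HR          | 173759
HR          | 175457
Engineering | NULL  
Sales       | NULL  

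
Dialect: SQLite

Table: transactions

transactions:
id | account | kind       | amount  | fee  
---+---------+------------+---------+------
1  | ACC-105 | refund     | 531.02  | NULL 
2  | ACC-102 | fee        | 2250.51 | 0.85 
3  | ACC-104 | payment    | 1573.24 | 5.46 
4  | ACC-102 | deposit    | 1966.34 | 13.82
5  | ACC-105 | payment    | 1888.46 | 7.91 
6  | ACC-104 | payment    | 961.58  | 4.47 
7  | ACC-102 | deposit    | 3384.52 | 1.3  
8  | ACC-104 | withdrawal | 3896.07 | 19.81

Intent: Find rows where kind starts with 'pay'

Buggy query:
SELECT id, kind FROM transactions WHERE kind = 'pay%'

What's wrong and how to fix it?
Bug: '=' compares the literal string including the % character; pattern matching needs LIKE

Fix: Replace '=' with LIKE so 'pay%' is treated as a pattern

Corrected query:
SELECT id, kind FROM transactions WHERE kind LIKE 'pay%'

Result:
id | kind   
---+--------
3  | payment
5  | payment
6  | payment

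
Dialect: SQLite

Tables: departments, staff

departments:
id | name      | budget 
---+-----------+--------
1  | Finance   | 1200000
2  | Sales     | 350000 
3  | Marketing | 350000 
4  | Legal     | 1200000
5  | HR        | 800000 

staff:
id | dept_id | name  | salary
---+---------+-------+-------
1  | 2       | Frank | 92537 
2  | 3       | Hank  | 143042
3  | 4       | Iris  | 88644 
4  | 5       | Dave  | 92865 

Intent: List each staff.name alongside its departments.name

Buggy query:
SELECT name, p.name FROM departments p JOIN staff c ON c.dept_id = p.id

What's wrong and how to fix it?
Bug: 'name' exists in both joined tables, so the database can't tell which one is meant

Fix: Qualify the column with its table alias (c.name)

Corrected query:
SELECT c.name, p.name FROM departments p JOIN staff c ON c.dept_id = p.id

Result:
name  | name     
------+----------
Frank | Sales    
Hank  | Marketing
Iris  | Legal    
Dave  | HR       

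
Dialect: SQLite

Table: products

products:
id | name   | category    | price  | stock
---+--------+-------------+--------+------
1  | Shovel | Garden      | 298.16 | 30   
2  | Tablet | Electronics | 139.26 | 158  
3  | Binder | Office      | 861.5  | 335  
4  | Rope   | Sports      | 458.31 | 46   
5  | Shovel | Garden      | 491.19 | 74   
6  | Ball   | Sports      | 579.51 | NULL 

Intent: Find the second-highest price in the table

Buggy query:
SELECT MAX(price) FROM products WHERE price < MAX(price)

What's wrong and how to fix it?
Bug: The inner MAX is an aggregate inside WHERE, which is not allowed

Fix: Put the inner MAX in a scalar subquery

Corrected query:
SELECT MAX(price) FROM products WHERE price < (SELECT MAX(price) FROM products)

Result:
MAX(price)
----------
579.51    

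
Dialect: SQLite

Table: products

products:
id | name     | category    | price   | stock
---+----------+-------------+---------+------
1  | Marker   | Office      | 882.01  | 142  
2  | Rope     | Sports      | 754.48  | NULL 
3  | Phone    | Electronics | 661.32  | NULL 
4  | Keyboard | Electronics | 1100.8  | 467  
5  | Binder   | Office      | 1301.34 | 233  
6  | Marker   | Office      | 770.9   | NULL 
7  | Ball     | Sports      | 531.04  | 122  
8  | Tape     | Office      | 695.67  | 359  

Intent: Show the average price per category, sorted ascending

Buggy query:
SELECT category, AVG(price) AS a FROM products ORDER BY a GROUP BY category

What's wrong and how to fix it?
Bug: GROUP BY must precede ORDER BY

Fix: Move ORDER BY to the end, after GROUP BY

Corrected query:
SELECT category, AVG(price) AS a FROM products GROUP BY category ORDER BY a

Result:
category    | a     
------------+-------
Sports      | 642.76
Electronics | 881.06
Office      | 912.48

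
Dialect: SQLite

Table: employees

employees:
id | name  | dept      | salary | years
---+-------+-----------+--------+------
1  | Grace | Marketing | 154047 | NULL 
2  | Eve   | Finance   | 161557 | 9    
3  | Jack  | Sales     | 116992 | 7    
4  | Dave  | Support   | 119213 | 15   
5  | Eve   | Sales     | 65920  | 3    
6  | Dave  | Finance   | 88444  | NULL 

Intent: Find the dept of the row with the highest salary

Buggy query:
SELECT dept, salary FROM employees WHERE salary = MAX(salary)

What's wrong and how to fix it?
Bug: WHERE is evaluated per row; an aggregate over the whole table isn't defined there

Fix: Use a subquery: WHERE salary = (SELECT MAX(salary) FROM employees)

Corrected query:
SELECT dept, salary FROM employees WHERE salary = (SELECT MAX(salary) FROM employees)

Result:
dept    | salary
--------+-------
Finance | 161557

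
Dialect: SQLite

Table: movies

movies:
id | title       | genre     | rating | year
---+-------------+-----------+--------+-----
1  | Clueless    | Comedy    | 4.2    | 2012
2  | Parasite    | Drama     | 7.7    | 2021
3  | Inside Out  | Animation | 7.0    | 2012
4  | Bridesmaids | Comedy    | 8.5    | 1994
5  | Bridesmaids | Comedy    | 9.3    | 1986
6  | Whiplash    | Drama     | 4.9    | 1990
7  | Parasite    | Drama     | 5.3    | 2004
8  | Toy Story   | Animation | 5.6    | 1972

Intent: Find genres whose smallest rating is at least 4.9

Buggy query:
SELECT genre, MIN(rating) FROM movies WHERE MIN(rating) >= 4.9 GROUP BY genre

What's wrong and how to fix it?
Bug: Aggregates like MIN are computed per group after WHERE runs

Fix: Use HAVING for the per-group MIN condition

Corrected query:
SELECT genre, MIN(rating) FROM movies GROUP BY genre HAVING MIN(rating) >= 4.9

Result:
genre     | MIN(rating)
----------+------------
Animation | 5.6        
Drama     | 4.9        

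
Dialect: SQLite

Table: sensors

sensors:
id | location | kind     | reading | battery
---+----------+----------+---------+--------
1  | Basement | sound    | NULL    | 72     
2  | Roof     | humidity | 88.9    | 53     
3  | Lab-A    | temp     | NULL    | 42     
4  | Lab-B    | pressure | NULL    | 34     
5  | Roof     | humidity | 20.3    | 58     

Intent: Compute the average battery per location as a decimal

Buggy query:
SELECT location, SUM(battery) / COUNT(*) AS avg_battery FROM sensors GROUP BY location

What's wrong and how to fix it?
Bug: SUM(battery) and COUNT(*) are both integers; the division truncates the fractional part

Fix: Multiply by 1.0 (or CAST to REAL) to force floating-point division

Corrected query:
SELECT location, SUM(battery) * 1.0 / COUNT(*) AS avg_battery FROM sensors GROUP BY location

Result:
location | avg_battery
---------+------------
Basement | 72         
Lab-A    | 42         
Lab-B    | 34         
Roof     | 55.5       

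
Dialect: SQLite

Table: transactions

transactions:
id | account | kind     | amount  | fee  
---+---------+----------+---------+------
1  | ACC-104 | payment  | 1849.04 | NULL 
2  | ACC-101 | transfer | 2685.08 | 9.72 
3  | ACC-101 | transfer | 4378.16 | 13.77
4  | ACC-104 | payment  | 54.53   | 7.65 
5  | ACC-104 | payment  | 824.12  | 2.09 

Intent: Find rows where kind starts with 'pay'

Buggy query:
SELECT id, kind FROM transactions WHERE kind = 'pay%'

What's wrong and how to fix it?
Bug: '=' compares the literal string including the % character; pattern matching needs LIKE

Fix: Replace '=' with LIKE so 'pay%' is treated as a pattern

Corrected query:
SELECT id, kind FROM transactions WHERE kind LIKE 'pay%'

Result:
id | kind   
---+--------
1  | payment
4  | payment
5  | payment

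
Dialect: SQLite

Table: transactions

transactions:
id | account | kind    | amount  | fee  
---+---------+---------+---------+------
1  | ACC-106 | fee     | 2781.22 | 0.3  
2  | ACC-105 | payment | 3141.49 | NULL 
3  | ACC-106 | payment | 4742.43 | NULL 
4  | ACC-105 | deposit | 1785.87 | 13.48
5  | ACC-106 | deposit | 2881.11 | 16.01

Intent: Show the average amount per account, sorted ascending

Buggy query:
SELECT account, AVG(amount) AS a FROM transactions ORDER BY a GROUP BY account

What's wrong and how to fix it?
Bug: GROUP BY must precede ORDER BY

Fix: Reorder: SELECT … FROM … GROUP BY … ORDER BY …

Corrected query:
SELECT account, AVG(amount) AS a FROM transactions GROUP BY account ORDER BY a

Result:
account | a          
--------+------------
ACC-105 | 2463.68    
ACC-106 | 3468.253333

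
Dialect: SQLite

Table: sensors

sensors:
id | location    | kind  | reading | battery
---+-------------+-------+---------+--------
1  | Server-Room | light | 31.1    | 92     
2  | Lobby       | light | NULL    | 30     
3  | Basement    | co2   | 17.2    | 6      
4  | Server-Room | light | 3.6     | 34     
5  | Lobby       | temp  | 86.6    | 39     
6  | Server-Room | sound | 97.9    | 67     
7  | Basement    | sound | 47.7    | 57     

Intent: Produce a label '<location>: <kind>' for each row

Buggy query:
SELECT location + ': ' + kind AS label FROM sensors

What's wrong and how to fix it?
Bug: '+' is numeric addition; on text columns SQLite converts them to 0 instead of concatenating

Fix: Use the || operator for string concatenation

Corrected query:
SELECT location || ': ' || kind AS label FROM sensors

Result:
label             
------------------
Server-Room: light
Lobby: light      
Basement: co2     
Server-Room: light
Lobby: temp       
Server-Room: sound
Basement: sound   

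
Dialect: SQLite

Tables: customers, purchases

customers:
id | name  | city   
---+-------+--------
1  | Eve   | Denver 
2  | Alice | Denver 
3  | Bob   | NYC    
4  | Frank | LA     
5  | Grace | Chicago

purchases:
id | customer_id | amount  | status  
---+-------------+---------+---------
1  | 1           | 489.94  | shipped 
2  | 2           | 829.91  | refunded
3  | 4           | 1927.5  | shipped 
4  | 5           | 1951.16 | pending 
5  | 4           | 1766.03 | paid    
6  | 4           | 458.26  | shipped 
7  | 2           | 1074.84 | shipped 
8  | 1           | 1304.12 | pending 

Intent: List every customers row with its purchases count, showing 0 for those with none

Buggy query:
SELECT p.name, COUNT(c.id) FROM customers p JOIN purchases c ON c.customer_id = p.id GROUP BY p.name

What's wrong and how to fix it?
Bug: An inner join excludes parents with zero children

Fix: Switch to LEFT JOIN to retain unmatched parent rows

Corrected query:
SELECT p.name, COUNT(c.id) FROM customers p LEFT JOIN purchases c ON c.customer_id = p.id GROUP BY p.name

Result:
name  | COUNT(c.id)
------+------------
Alice | 2          
Bob   | 0          
Eve   | 2          
Frank | 3          
Grace | 1          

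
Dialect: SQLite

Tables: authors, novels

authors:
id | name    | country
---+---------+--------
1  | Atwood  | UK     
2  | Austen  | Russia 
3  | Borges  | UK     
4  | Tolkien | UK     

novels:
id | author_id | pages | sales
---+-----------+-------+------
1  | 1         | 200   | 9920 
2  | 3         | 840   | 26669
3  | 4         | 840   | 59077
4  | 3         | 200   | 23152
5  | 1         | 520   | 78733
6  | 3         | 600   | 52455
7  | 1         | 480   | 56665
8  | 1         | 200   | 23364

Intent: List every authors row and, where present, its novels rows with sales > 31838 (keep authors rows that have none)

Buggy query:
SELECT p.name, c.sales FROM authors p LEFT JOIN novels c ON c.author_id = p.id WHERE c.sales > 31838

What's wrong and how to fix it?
Bug: Filtering c.sales in WHERE discards the NULL rows produced by LEFT JOIN, turning it into an inner join

Fix: Move the right-table condition into the ON clause so unmatched parents are kept

Corrected query:
SELECT p.name, c.sales FROM authors p LEFT JOIN novels c ON c.author_id = p.id AND c.sales > 31838

Result:
name    | sales
--------+------
Atwood  | 56665
Atwood  | 78733
Austen  | NULL 
Borges  | 52455
Tolkien | 59077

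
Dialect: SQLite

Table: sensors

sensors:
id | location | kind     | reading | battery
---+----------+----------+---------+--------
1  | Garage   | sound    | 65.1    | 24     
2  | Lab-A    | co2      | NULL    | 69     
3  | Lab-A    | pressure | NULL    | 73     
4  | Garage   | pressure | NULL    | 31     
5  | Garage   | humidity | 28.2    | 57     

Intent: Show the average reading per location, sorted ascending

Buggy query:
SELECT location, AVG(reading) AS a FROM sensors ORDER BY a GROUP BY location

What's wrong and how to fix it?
Bug: ORDER BY appears before GROUP BY; SQL clause order requires GROUP BY first

Fix: Reorder: SELECT … FROM … GROUP BY … ORDER BY …

Corrected query:
SELECT location, AVG(reading) AS a FROM sensors GROUP BY location ORDER BY a

Result:
location | a    
---------+------
Lab-A    | NULL 
Garage   | 46.65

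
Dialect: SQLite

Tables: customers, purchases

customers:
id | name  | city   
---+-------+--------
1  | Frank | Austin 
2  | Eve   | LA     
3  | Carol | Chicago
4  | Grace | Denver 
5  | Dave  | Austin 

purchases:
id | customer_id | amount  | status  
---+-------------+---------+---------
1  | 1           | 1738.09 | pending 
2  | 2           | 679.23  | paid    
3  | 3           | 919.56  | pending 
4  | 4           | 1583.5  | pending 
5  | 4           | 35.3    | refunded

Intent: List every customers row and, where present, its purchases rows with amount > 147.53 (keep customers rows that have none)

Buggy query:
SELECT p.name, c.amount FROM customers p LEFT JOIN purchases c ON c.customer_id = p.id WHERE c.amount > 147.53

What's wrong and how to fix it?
Bug: A WHERE condition on the right-hand table after LEFT JOIN drops unmatched parents

Fix: Move the right-table condition into the ON clause so unmatched parents are kept

Corrected query:
SELECT p.name, c.amount FROM customers p LEFT JOIN purchases c ON c.customer_id = p.id AND c.amount > 147.53

Result:
name  | amount 
------+--------
Frank | 1738.09
Eve   | 679.23 
Carol | 919.56 
Grace | 1583.5 
Dave  | NULL   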